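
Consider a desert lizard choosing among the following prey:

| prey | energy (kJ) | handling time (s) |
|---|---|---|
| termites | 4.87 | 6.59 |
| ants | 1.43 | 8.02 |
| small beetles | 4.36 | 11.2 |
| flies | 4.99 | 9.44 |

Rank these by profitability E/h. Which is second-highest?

flies

In descending order of E/h:
termites: 4.87/6.59 = 0.739 kJ/s
flies: 4.99/9.44 = 0.529 kJ/s
small beetles: 4.36/11.2 = 0.389 kJ/s
ants: 1.43/8.02 = 0.178 kJ/s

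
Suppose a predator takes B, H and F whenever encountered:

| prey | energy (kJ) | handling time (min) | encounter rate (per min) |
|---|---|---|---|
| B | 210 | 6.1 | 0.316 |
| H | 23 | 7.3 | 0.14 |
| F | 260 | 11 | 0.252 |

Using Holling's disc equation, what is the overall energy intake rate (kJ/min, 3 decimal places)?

Energy encountered per unit search time: 0.316×210 + 0.14×23 + 0.252×260 = 135.1 kJ/min.
Handling time per unit search time: 0.316×6.1 + 0.14×7.3 + 0.252×11 = 5.722.
Rate = 135.1/(1 + 5.722) = 20.1 kJ/min.

20.099 kJ/min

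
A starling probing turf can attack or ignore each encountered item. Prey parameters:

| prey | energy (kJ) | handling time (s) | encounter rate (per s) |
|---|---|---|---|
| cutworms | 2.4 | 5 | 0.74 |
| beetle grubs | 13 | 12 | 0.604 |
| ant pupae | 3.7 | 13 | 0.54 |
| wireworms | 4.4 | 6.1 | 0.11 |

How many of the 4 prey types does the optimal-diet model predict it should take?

E/h in descending order: beetle grubs 1.08, wireworms 0.721, cutworms 0.48, ant pupae 0.285 kJ/s. The optimal diet is the largest prefix of this list for which every included type satisfies E_i/h_i > R on the types above it.
Rate on top 1: 0.952. wireworms: 0.721 < 0.952 → exclude; stop.
Optimal diet: beetle grubs — 1 of 4 types.

1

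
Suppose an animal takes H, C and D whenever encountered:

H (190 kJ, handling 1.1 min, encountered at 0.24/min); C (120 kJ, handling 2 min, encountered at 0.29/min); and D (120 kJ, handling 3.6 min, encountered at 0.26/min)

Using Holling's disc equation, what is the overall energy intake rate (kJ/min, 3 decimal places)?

R = Σλ_iE_i / (1 + Σλ_ih_i)
Numerator: 0.24×190 + 0.29×120 + 0.26×120 = 111.6
Denominator: 1 + 0.24×1.1 + 0.29×2 + 0.26×3.6 = 2.78
R = 111.6/2.78 = 40.14 kJ/min

40.144 kJ/min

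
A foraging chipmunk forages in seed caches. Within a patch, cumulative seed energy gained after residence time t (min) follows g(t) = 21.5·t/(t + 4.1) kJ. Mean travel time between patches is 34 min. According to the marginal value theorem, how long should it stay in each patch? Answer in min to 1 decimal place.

Maximise g(t)/(T+t): set derivative to zero → g'(t)(T+t) = g(t).
g'(t) = 21.5·4.1/(t + 4.1)². Setting 21.5·4.1/(t+4.1)² = 21.5t/[(t+4.1)(34+t)] gives 4.1(34+t) = t(t+4.1), so t² = 4.1×34 = 139.4.
t* = √139.4 = 11.81 min.

11.8 min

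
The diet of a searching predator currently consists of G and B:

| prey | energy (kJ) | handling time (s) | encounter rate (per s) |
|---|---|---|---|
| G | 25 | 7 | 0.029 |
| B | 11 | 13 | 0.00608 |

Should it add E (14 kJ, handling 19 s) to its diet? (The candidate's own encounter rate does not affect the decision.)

Current rate: (0.029×25 + 0.00608×11)/(1 + 0.029×7 + 0.00608×13) = 0.6177 kJ/s.
Profitability of E: 14/19 = 0.7368 kJ/s.
Since 0.7368 > R, including E increases the long-run rate.

Yes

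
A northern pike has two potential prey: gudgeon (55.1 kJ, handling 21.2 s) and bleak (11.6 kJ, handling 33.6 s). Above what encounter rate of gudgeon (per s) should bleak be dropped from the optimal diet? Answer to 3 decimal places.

At the threshold, the rate on gudgeon alone equals the profitability of bleak: λ·55.1/(1 + λ·21.2) = 11.6/33.6 = 0.3452.
Rearranging, λ(55.1 − 0.3452×21.2) = 0.3452, so λ = 0.3452/47.78 = 0.007225 per s.

0.007 per s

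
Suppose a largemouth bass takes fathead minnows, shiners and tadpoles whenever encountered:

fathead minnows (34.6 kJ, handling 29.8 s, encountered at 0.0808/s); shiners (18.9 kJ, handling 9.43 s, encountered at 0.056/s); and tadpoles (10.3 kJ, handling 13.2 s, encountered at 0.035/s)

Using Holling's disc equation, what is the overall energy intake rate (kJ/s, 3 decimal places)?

R = Σλ_iE_i / (1 + Σλ_ih_i)
Numerator: 0.0808×34.6 + 0.056×18.9 + 0.035×10.3 = 4.215
Denominator: 1 + 0.0808×29.8 + 0.056×9.43 + 0.035×13.2 = 4.398
R = 4.215/4.398 = 0.9583 kJ/s

0.958 kJ/s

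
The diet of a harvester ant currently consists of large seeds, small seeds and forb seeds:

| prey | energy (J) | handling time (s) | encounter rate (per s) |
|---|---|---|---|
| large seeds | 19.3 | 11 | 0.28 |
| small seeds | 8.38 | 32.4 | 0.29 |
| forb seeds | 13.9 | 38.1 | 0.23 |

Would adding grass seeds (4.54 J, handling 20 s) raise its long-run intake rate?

No

On large seeds, small seeds and forb seeds alone, R = ΣλE/(1+Σλh) = 11.03/22.24 = 0.496 J/s.
grass seeds: E/h = 4.54/20 = 0.227 J/s.
Since 0.227 < R, time spent handling grass seeds is better spent searching.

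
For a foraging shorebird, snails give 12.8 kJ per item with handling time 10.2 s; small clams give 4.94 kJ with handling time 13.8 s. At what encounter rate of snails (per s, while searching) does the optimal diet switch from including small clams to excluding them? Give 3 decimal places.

Drop small clams once their profitability E₂/h₂ falls below the rate achievable on snails alone: E₂/h₂ = λE₁/(1 + λh₁).
Solve for λ: λE₁h₂ = E₂(1 + λh₁) → λ(E₁h₂ − E₂h₁) = E₂ → λ = E₂/(E₁h₂ − E₂h₁).
λ = 4.94/(12.8×13.8 − 4.94×10.2) = 4.94/126.3 = 0.03913 per s.

0.039 per s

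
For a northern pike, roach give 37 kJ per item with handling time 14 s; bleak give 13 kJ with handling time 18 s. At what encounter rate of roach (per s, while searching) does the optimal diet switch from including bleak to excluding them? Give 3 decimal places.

0.027 per s

At the threshold, the rate on roach alone equals the profitability of bleak: λ·37/(1 + λ·14) = 13/18 = 0.7222.
Rearranging, λ(37 − 0.7222×14) = 0.7222, so λ = 0.7222/26.89 = 0.02686 per s.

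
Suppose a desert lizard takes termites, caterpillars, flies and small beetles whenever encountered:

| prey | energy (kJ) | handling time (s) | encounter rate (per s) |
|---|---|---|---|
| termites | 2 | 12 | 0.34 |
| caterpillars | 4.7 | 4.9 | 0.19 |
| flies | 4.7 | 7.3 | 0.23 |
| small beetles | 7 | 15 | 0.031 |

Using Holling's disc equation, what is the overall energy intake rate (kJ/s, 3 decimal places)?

0.352 kJ/s

R = (0.34×2 + 0.19×4.7 + 0.23×4.7 + 0.031×7) / (1 + 0.34×12 + 0.19×4.9 + 0.23×7.3 + 0.031×15) = 2.871/8.155 = 0.3521 kJ/s.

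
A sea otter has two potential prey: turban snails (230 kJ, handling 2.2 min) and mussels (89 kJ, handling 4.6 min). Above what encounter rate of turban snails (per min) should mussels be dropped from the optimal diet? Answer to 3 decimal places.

0.103 per min

Drop mussels once their profitability E₂/h₂ falls below the rate achievable on turban snails alone: E₂/h₂ = λE₁/(1 + λh₁).
Solve for λ: λE₁h₂ = E₂(1 + λh₁) → λ(E₁h₂ − E₂h₁) = E₂ → λ = E₂/(E₁h₂ − E₂h₁).
λ = 89/(230×4.6 − 89×2.2) = 89/862.2 = 0.1032 per min.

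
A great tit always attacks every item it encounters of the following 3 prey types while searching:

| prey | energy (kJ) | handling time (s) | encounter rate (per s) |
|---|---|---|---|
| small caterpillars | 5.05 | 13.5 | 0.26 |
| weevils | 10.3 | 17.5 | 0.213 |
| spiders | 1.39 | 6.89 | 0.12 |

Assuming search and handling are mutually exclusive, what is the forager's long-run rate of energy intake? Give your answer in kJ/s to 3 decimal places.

R = Σλ_iE_i / (1 + Σλ_ih_i)
Numerator: 0.26×5.05 + 0.213×10.3 + 0.12×1.39 = 3.674
Denominator: 1 + 0.26×13.5 + 0.213×17.5 + 0.12×6.89 = 9.064
R = 3.674/9.064 = 0.4053 kJ/s

0.405 kJ/s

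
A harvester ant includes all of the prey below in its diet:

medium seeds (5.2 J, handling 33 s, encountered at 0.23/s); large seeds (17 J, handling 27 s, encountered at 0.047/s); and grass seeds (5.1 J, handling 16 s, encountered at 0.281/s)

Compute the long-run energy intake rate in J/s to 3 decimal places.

0.239 J/s

R = Σλ_iE_i / (1 + Σλ_ih_i)
Numerator: 0.23×5.2 + 0.047×17 + 0.281×5.1 = 3.428
Denominator: 1 + 0.23×33 + 0.047×27 + 0.281×16 = 14.36
R = 3.428/14.36 = 0.2388 J/s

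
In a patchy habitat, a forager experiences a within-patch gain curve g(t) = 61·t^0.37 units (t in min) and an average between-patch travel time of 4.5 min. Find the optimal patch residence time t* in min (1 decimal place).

2.6 min

Maximise g(t)/(T+t): set derivative to zero → g'(t)(T+t) = g(t).
g'(t) = 0.37·61·t^-0.63. Setting 0.37·61·t^-0.63 = 61·t^0.37/(4.5+t) gives 0.37(4.5+t) = t, so 0.63·t = 0.37×4.5.
t* = 0.37×4.5/0.63 = 2.643 min.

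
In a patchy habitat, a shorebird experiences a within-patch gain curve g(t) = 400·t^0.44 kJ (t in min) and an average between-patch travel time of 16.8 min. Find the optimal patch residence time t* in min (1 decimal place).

13.2 min

Optimal t* satisfies g'(t*) = g(t*)/(T + t*).
g'(t) = 0.44·400·t^-0.56. Setting 0.44·400·t^-0.56 = 400·t^0.44/(16.8+t) gives 0.44(16.8+t) = t, so 0.56·t = 0.44×16.8.
t* = 0.44×16.8/0.56 = 13.2 min.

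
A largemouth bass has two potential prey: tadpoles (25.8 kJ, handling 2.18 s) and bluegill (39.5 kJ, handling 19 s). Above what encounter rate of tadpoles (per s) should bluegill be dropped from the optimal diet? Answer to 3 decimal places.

At the threshold, the rate on tadpoles alone equals the profitability of bluegill: λ·25.8/(1 + λ·2.18) = 39.5/19 = 2.079.
Rearranging, λ(25.8 − 2.079×2.18) = 2.079, so λ = 2.079/21.27 = 0.09775 per s.

0.098 per s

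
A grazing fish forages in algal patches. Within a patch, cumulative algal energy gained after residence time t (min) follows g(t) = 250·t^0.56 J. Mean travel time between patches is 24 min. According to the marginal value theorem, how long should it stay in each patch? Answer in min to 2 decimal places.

30.55 min

By the marginal value theorem, leave when the instantaneous gain rate g'(t) equals the habitat-wide average g(t)/(T + t).
g'(t) = 0.56·250·t^-0.44. Setting 0.56·250·t^-0.44 = 250·t^0.56/(24+t) gives 0.56(24+t) = t, so 0.44·t = 0.56×24.
t* = 0.56×24/0.44 = 30.55 min.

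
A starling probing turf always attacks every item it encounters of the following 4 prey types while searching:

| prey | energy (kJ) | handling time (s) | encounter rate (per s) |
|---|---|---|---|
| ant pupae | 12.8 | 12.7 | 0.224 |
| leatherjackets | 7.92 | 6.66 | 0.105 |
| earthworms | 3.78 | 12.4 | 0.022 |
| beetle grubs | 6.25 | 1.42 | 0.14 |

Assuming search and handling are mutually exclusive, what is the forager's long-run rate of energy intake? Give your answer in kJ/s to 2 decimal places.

R = (0.224×12.8 + 0.105×7.92 + 0.022×3.78 + 0.14×6.25) / (1 + 0.224×12.7 + 0.105×6.66 + 0.022×12.4 + 0.14×1.42) = 4.657/5.016 = 0.9285 kJ/s.

0.93 kJ/s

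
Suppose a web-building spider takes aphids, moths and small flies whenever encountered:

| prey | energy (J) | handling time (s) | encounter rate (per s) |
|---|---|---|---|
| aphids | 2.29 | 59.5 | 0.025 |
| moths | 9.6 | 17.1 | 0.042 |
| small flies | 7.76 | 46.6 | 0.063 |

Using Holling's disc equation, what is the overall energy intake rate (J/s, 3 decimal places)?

Energy encountered per unit search time: 0.025×2.29 + 0.042×9.6 + 0.063×7.76 = 0.9493 J/s.
Handling time per unit search time: 0.025×59.5 + 0.042×17.1 + 0.063×46.6 = 5.141.
Rate = 0.9493/(1 + 5.141) = 0.1546 J/s.

0.155 J/s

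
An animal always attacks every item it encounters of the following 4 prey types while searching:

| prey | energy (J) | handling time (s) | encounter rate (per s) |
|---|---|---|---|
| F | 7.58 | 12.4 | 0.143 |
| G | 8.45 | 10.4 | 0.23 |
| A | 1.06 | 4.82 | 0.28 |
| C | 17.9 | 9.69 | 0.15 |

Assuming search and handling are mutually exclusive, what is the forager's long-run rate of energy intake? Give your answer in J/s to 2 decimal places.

R = Σλ_iE_i / (1 + Σλ_ih_i)
Numerator: 0.143×7.58 + 0.23×8.45 + 0.28×1.06 + 0.15×17.9 = 6.009
Denominator: 1 + 0.143×12.4 + 0.23×10.4 + 0.28×4.82 + 0.15×9.69 = 7.968
R = 6.009/7.968 = 0.7541 J/s

0.75 J/s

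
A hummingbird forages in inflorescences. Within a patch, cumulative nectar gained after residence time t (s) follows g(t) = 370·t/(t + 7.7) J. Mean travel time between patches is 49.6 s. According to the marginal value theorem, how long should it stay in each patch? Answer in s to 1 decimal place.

19.5 s

By the marginal value theorem, leave when the instantaneous gain rate g'(t) equals the habitat-wide average g(t)/(T + t).
g'(t) = 370·7.7/(t + 7.7)². Setting 370·7.7/(t+7.7)² = 370t/[(t+7.7)(49.6+t)] gives 7.7(49.6+t) = t(t+7.7), so t² = 7.7×49.6 = 381.9.
t* = √381.9 = 19.54 s.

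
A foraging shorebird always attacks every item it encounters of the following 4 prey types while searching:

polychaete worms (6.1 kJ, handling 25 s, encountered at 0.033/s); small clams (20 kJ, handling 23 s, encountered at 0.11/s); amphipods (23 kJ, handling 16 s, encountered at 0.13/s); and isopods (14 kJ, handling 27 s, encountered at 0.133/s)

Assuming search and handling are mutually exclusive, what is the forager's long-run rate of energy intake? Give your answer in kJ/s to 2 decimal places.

R = Σλ_iE_i / (1 + Σλ_ih_i)
Numerator: 0.033×6.1 + 0.11×20 + 0.13×23 + 0.133×14 = 7.253
Denominator: 1 + 0.033×25 + 0.11×23 + 0.13×16 + 0.133×27 = 10.03
R = 7.253/10.03 = 0.7234 kJ/s

0.72 kJ/s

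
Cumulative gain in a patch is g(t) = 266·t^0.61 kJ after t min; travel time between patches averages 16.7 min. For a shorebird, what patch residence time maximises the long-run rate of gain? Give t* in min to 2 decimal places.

Maximise g(t)/(T+t): set derivative to zero → g'(t)(T+t) = g(t).
g'(t) = 0.61·266·t^-0.39. Setting 0.61·266·t^-0.39 = 266·t^0.61/(16.7+t) gives 0.61(16.7+t) = t, so 0.39·t = 0.61×16.7.
t* = 0.61×16.7/0.39 = 26.12 min.

26.12 min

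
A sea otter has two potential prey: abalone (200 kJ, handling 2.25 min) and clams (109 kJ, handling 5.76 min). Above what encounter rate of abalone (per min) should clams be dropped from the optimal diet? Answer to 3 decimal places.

Drop clams once their profitability E₂/h₂ falls below the rate achievable on abalone alone: E₂/h₂ = λE₁/(1 + λh₁).
Solve for λ: λE₁h₂ = E₂(1 + λh₁) → λ(E₁h₂ − E₂h₁) = E₂ → λ = E₂/(E₁h₂ − E₂h₁).
λ = 109/(200×5.76 − 109×2.25) = 109/906.8 = 0.1202 per min.

0.120 per min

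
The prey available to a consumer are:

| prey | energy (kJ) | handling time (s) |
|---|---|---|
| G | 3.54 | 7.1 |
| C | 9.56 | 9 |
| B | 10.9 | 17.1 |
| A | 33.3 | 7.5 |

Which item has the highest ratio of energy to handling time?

Profitability E/h (kJ/s): G = 3.54/7.1 = 0.499, C = 9.56/9 = 1.06, B = 10.9/17.1 = 0.637, A = 33.3/7.5 = 4.44.
Ranked: A > C > B > G.

A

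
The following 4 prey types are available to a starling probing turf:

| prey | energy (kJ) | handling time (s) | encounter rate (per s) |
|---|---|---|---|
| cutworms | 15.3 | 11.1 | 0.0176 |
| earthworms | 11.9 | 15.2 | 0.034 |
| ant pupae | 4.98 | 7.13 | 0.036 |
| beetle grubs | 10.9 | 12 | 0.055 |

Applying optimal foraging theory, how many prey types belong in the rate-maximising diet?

E/h in descending order: cutworms 1.38, beetle grubs 0.908, earthworms 0.783, ant pupae 0.698 kJ/s. The optimal diet is the largest prefix of this list for which every included type satisfies E_i/h_i > R on the types above it.
Rate on top 1: 0.2253. beetle grubs: 0.908 > 0.2253 → include.
Rate on top 2: 0.4683. earthworms: 0.783 > 0.4683 → include.
Rate on top 3: 0.5368. ant pupae: 0.698 > 0.5368 → include.
Optimal diet: cutworms, beetle grubs, earthworms, ant pupae — 4 of 4 types.

4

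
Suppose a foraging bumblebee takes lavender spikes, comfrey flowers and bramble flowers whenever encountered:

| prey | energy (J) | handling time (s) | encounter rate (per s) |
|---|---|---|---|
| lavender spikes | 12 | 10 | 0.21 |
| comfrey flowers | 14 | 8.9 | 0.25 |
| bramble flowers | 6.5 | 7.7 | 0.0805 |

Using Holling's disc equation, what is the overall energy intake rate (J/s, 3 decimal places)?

1.101 J/s

R = Σλ_iE_i / (1 + Σλ_ih_i)
Numerator: 0.21×12 + 0.25×14 + 0.0805×6.5 = 6.543
Denominator: 1 + 0.21×10 + 0.25×8.9 + 0.0805×7.7 = 5.945
R = 6.543/5.945 = 1.101 J/s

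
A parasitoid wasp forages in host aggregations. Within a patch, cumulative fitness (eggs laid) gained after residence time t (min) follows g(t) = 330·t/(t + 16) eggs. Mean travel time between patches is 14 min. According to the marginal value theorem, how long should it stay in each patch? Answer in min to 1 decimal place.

Optimal t* satisfies g'(t*) = g(t*)/(T + t*).
g'(t) = 330·16/(t + 16)². Setting 330·16/(t+16)² = 330t/[(t+16)(14+t)] gives 16(14+t) = t(t+16), so t² = 16×14 = 224.
t* = √224 = 14.97 min.

15.0 min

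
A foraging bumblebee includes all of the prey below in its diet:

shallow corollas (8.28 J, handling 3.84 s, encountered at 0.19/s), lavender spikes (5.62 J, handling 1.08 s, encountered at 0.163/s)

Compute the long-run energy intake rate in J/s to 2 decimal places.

R = Σλ_iE_i / (1 + Σλ_ih_i)
Numerator: 0.19×8.28 + 0.163×5.62 = 2.489
Denominator: 1 + 0.19×3.84 + 0.163×1.08 = 1.906
R = 2.489/1.906 = 1.306 J/s

1.31 J/s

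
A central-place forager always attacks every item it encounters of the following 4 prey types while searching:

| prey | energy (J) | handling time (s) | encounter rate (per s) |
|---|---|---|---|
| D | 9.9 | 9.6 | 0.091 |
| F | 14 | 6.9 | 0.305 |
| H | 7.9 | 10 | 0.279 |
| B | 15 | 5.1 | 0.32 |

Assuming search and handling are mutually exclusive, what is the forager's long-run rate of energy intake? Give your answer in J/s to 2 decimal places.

R = Σλ_iE_i / (1 + Σλ_ih_i)
Numerator: 0.091×9.9 + 0.305×14 + 0.279×7.9 + 0.32×15 = 12.18
Denominator: 1 + 0.091×9.6 + 0.305×6.9 + 0.279×10 + 0.32×5.1 = 8.4
R = 12.18/8.4 = 1.449 J/s

1.45 J/s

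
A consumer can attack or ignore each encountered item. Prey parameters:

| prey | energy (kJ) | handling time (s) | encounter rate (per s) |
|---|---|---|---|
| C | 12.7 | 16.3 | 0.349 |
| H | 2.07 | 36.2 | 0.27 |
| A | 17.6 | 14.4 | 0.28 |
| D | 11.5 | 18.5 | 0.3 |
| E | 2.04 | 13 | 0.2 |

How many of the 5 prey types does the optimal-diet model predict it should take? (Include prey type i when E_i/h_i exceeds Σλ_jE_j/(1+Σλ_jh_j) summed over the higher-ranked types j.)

E/h in descending order: A 1.22, C 0.779, D 0.622, E 0.157, H 0.0572 kJ/s. The optimal diet is the largest prefix of this list for which every included type satisfies E_i/h_i > R on the types above it.
Rate on top 1: 0.9793. C: 0.779 < 0.9793 → exclude; stop.
Optimal diet: A — 1 of 5 types.

1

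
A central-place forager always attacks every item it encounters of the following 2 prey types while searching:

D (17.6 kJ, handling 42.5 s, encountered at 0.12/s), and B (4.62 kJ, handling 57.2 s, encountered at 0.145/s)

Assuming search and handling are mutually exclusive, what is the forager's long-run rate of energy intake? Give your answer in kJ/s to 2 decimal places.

0.19 kJ/s

R = (0.12×17.6 + 0.145×4.62) / (1 + 0.12×42.5 + 0.145×57.2) = 2.782/14.39 = 0.1933 kJ/s.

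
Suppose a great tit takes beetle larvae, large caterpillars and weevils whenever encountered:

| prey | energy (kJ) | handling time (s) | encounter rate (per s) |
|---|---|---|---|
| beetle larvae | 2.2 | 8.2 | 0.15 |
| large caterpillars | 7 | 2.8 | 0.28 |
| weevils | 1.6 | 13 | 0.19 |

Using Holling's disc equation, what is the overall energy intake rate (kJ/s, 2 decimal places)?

0.47 kJ/s

R = (0.15×2.2 + 0.28×7 + 0.19×1.6) / (1 + 0.15×8.2 + 0.28×2.8 + 0.19×13) = 2.594/5.484 = 0.473 kJ/s.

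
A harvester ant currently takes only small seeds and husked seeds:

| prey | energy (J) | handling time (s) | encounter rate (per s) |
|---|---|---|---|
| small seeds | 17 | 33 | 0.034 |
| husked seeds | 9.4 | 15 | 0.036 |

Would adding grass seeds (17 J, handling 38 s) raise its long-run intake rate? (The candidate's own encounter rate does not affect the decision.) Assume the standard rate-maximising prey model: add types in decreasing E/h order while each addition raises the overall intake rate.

Yes

Intake rate on the current diet: R = (0.034×17 + 0.036×9.4) / (1 + 0.034×33 + 0.036×15) = 0.9164/2.662 = 0.3443 J/s.
Profitability of grass seeds: 17/38 = 0.4474 J/s.
Since 0.4474 > R, including grass seeds increases the long-run rate.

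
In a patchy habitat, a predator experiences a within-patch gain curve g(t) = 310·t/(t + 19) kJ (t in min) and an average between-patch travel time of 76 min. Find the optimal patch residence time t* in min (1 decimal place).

Maximise g(t)/(T+t): set derivative to zero → g'(t)(T+t) = g(t).
g'(t) = 310·19/(t + 19)². Setting 310·19/(t+19)² = 310t/[(t+19)(76+t)] gives 19(76+t) = t(t+19), so t² = 19×76 = 1444.
t* = √1444 = 38 min.

38.0 min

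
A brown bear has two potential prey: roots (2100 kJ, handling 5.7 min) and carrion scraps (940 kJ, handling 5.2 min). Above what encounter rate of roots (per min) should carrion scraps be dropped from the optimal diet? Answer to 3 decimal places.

0.169 per min

Drop carrion scraps once their profitability E₂/h₂ falls below the rate achievable on roots alone: E₂/h₂ = λE₁/(1 + λh₁).
Solve for λ: λE₁h₂ = E₂(1 + λh₁) → λ(E₁h₂ − E₂h₁) = E₂ → λ = E₂/(E₁h₂ − E₂h₁).
λ = 940/(2100×5.2 − 940×5.7) = 940/5562 = 0.169 per min.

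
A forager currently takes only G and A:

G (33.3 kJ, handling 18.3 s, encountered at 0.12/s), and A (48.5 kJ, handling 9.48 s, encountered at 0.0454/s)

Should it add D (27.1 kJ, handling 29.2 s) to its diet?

No

Current rate: (0.12×33.3 + 0.0454×48.5)/(1 + 0.12×18.3 + 0.0454×9.48) = 1.709 kJ/s.
Profitability of D: 27.1/29.2 = 0.9281 kJ/s.
Since 0.9281 < R, time spent handling D is better spent searching.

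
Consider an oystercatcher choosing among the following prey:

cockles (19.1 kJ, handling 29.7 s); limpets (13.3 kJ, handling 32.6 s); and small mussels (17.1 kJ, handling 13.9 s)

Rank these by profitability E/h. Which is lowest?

limpets

Profitability E/h (kJ/s): cockles = 19.1/29.7 = 0.643, limpets = 13.3/32.6 = 0.408, small mussels = 17.1/13.9 = 1.23.
Ranked: small mussels > cockles > limpets.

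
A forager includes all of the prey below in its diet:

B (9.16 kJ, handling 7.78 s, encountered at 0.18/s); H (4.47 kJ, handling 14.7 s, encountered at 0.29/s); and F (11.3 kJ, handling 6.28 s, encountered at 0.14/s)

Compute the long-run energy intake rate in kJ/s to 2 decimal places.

0.60 kJ/s

R = Σλ_iE_i / (1 + Σλ_ih_i)
Numerator: 0.18×9.16 + 0.29×4.47 + 0.14×11.3 = 4.527
Denominator: 1 + 0.18×7.78 + 0.29×14.7 + 0.14×6.28 = 7.543
R = 4.527/7.543 = 0.6002 kJ/s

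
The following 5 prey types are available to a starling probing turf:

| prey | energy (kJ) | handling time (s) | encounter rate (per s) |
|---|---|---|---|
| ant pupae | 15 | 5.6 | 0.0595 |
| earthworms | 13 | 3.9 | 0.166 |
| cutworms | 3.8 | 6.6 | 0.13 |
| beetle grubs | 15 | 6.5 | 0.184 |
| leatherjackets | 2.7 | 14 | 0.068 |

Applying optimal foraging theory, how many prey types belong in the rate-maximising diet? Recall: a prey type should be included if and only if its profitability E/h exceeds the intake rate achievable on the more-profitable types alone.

3

Profitabilities (E/h, kJ/s): earthworms 3.33, ant pupae 2.68, beetle grubs 2.31, cutworms 0.576, leatherjackets 0.193. Add prey in this order while the next type's profitability exceeds the intake rate on those already taken.
Rate on top 1: 1.31. ant pupae: 2.68 > 1.31 → include.
Rate on top 2: 1.54. beetle grubs: 2.31 > 1.54 → include.
Rate on top 3: 1.829. cutworms: 0.576 < 1.829 → exclude; stop.
Optimal diet: earthworms, ant pupae, beetle grubs — 3 of 5 types.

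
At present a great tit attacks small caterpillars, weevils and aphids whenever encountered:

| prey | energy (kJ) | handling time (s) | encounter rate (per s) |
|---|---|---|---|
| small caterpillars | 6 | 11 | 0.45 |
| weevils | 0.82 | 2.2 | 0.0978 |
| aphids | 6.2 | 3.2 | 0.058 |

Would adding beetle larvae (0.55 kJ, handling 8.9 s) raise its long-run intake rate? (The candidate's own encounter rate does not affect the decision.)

Intake rate on the current diet: R = (0.45×6 + 0.0978×0.82 + 0.058×6.2) / (1 + 0.45×11 + 0.0978×2.2 + 0.058×3.2) = 3.14/6.351 = 0.4944 kJ/s.
beetle larvae: E/h = 0.55/8.9 = 0.0618 kJ/s.
Since 0.0618 < R, time spent handling beetle larvae is better spent searching.

No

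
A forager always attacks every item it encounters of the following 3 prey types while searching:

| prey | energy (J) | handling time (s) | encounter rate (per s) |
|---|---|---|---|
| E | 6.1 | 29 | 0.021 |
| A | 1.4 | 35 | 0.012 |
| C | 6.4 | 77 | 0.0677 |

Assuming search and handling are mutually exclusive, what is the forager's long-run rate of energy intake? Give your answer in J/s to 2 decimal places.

0.08 J/s

Energy encountered per unit search time: 0.021×6.1 + 0.012×1.4 + 0.0677×6.4 = 0.5782 J/s.
Handling time per unit search time: 0.021×29 + 0.012×35 + 0.0677×77 = 6.242.
Rate = 0.5782/(1 + 6.242) = 0.07984 J/s.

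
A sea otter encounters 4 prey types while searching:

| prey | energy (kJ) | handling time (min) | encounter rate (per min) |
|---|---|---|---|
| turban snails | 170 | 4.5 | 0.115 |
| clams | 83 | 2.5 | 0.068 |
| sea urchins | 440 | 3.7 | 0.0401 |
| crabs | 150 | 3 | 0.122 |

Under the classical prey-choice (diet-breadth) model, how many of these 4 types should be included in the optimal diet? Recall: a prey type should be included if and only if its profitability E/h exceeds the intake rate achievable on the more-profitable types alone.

4

E/h in descending order: sea urchins 119, crabs 50, turban snails 37.8, clams 33.2 kJ/min. The optimal diet is the largest prefix of this list for which every included type satisfies E_i/h_i > R on the types above it.
Rate on top 1: 15.36. crabs: 50 > 15.36 → include.
Rate on top 2: 23.74. turban snails: 37.8 > 23.74 → include.
Rate on top 3: 27.31. clams: 33.2 > 27.31 → include.
Optimal diet: sea urchins, crabs, turban snails, clams — 4 of 4 types.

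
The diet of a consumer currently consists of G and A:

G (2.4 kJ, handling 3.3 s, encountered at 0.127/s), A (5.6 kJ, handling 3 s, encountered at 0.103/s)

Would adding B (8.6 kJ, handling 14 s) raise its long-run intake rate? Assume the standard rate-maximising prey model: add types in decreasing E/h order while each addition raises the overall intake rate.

Yes

Current rate: (0.127×2.4 + 0.103×5.6)/(1 + 0.127×3.3 + 0.103×3) = 0.5102 kJ/s.
Profitability of B: 8.6/14 = 0.6143 kJ/s.
0.6143 > 0.5102, so adding B raises the average — include it.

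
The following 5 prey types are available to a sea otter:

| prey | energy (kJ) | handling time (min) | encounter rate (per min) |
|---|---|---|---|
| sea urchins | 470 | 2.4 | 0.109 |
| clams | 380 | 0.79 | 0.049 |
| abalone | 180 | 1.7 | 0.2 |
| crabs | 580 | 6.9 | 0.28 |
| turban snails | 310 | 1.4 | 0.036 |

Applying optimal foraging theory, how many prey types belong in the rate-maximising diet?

Rank by E/h (kJ/min): clams 481, turban snails 221, sea urchins 196, abalone 106, crabs 84.1. Include each in turn until the next type's E/h falls below the running intake rate.
Rate on top 1: 17.93. turban snails: 221 > 17.93 → include.
Rate on top 2: 27.34. sea urchins: 196 > 27.34 → include.
Rate on top 3: 59.98. abalone: 106 > 59.98 → include.
Rate on top 4: 69.21. crabs: 84.1 > 69.21 → include.
Optimal diet: clams, turban snails, sea urchins, abalone, crabs — 5 of 5 types.

5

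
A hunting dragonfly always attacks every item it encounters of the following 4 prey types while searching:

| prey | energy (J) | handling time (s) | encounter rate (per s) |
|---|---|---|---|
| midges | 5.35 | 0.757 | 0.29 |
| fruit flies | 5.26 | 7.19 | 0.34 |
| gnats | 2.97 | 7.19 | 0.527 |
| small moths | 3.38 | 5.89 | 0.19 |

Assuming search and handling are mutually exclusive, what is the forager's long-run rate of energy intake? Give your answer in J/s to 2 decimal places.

0.65 J/s

R = Σλ_iE_i / (1 + Σλ_ih_i)
Numerator: 0.29×5.35 + 0.34×5.26 + 0.527×2.97 + 0.19×3.38 = 5.547
Denominator: 1 + 0.29×0.757 + 0.34×7.19 + 0.527×7.19 + 0.19×5.89 = 8.572
R = 5.547/8.572 = 0.6471 J/s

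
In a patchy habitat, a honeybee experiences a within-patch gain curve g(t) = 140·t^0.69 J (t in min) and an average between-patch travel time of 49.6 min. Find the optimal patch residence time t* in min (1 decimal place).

110.4 min

Maximise g(t)/(T+t): set derivative to zero → g'(t)(T+t) = g(t).
g'(t) = 0.69·140·t^-0.31. Setting 0.69·140·t^-0.31 = 140·t^0.69/(49.6+t) gives 0.69(49.6+t) = t, so 0.31·t = 0.69×49.6.
t* = 0.69×49.6/0.31 = 110.4 min.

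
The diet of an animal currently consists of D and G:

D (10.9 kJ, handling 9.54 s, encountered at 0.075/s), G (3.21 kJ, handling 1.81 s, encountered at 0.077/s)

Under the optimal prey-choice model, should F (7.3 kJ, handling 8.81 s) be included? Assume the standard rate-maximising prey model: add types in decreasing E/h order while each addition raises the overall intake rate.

On D and G alone, R = ΣλE/(1+Σλh) = 1.065/1.855 = 0.574 kJ/s.
Profitability of F: 7.3/8.81 = 0.8286 kJ/s.
0.8286 > 0.574, so adding F raises the average — include it.

Yes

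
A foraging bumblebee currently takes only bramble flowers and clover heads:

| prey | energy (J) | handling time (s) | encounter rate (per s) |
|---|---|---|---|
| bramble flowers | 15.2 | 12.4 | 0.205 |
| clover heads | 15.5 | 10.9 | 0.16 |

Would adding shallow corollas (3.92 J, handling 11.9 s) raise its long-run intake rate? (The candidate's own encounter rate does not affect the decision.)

On bramble flowers and clover heads alone, R = ΣλE/(1+Σλh) = 5.596/5.286 = 1.059 J/s.
shallow corollas: E/h = 3.92/11.9 = 0.3294 J/s.
Since 0.3294 < R, time spent handling shallow corollas is better spent searching.

No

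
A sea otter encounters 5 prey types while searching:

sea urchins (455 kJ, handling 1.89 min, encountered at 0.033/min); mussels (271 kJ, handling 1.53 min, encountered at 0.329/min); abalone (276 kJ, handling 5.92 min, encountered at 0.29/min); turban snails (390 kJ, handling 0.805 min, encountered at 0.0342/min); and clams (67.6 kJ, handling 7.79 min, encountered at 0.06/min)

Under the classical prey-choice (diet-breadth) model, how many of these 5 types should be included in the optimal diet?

3

Rank by E/h (kJ/min): turban snails 484, sea urchins 241, mussels 177, abalone 46.6, clams 8.68. Include each in turn until the next type's E/h falls below the running intake rate.
Rate on top 1: 12.98. sea urchins: 241 > 12.98 → include.
Rate on top 2: 26.01. mussels: 177 > 26.01 → include.
Rate on top 3: 73.76. abalone: 46.6 < 73.76 → exclude; stop.
Optimal diet: turban snails, sea urchins, mussels — 3 of 5 types.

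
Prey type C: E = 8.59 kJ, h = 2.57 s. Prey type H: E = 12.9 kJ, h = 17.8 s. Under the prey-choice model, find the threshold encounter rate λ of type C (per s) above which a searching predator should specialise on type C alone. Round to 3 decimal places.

At the threshold, the rate on type C alone equals the profitability of type H: λ·8.59/(1 + λ·2.57) = 12.9/17.8 = 0.7247.
Rearranging, λ(8.59 − 0.7247×2.57) = 0.7247, so λ = 0.7247/6.727 = 0.1077 per s.

0.108 per s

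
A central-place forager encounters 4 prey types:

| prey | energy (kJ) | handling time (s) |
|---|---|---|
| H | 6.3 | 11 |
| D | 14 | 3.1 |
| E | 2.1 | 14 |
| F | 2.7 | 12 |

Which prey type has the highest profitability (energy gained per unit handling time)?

D

Profitability E/h (kJ/s): H = 6.3/11 = 0.573, D = 14/3.1 = 4.52, E = 2.1/14 = 0.15, F = 2.7/12 = 0.225.
Ranked: D > H > F > E.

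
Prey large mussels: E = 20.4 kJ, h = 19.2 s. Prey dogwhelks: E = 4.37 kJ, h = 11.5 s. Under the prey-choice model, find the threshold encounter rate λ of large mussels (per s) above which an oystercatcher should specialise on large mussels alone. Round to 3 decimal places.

0.029 per s

The zero-one rule: include dogwhelks iff E₂/h₂ > λE₁/(1+λh₁). Equality gives the switch point.
λE₁h₂ = E₂ + λE₂h₁ ⇒ λ = E₂/(E₁h₂ − E₂h₁) = 4.37/(234.6 − 83.9) = 0.029 per s.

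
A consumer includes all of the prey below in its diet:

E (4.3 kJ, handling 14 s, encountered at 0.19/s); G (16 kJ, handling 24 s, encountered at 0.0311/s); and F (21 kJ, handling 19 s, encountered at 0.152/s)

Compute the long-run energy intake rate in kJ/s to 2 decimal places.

R = (0.19×4.3 + 0.0311×16 + 0.152×21) / (1 + 0.19×14 + 0.0311×24 + 0.152×19) = 4.507/7.294 = 0.6178 kJ/s.

0.62 kJ/s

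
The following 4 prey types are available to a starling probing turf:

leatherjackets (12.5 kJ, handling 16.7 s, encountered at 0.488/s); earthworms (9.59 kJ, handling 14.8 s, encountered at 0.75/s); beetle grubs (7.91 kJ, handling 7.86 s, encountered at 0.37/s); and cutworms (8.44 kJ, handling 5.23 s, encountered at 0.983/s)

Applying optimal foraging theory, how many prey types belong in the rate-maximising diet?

Profitabilities (E/h, kJ/s): cutworms 1.61, beetle grubs 1.01, leatherjackets 0.749, earthworms 0.648. Add prey in this order while the next type's profitability exceeds the intake rate on those already taken.
Rate on top 1: 1.351. beetle grubs: 1.01 < 1.351 → exclude; stop.
Optimal diet: cutworms — 1 of 4 types.

1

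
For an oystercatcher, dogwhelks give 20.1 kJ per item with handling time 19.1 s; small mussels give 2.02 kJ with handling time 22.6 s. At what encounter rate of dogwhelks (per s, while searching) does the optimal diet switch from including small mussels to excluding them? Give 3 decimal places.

0.005 per s

At the threshold, the rate on dogwhelks alone equals the profitability of small mussels: λ·20.1/(1 + λ·19.1) = 2.02/22.6 = 0.08938.
Rearranging, λ(20.1 − 0.08938×19.1) = 0.08938, so λ = 0.08938/18.39 = 0.00486 per s.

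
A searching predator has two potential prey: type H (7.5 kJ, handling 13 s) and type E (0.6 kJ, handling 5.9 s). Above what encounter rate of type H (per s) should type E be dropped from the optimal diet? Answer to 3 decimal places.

0.016 per s

At the threshold, the rate on type H alone equals the profitability of type E: λ·7.5/(1 + λ·13) = 0.6/5.9 = 0.1017.
Rearranging, λ(7.5 − 0.1017×13) = 0.1017, so λ = 0.1017/6.178 = 0.01646 per s.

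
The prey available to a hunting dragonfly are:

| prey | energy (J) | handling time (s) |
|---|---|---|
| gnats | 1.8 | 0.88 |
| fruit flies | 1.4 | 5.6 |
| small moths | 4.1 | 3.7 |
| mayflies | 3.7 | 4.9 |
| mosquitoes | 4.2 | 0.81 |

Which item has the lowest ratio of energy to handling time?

fruit flies

Profitability E/h (J/s): gnats = 1.8/0.88 = 2.05, fruit flies = 1.4/5.6 = 0.25, small moths = 4.1/3.7 = 1.11, mayflies = 3.7/4.9 = 0.755, mosquitoes = 4.2/0.81 = 5.19.
Ranked: mosquitoes > gnats > small moths > mayflies > fruit flies.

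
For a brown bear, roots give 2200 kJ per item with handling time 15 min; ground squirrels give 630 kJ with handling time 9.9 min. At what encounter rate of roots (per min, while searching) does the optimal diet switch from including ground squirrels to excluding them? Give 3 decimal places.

The zero-one rule: include ground squirrels iff E₂/h₂ > λE₁/(1+λh₁). Equality gives the switch point.
λE₁h₂ = E₂ + λE₂h₁ ⇒ λ = E₂/(E₁h₂ − E₂h₁) = 630/(2.178e+04 − 9450) = 0.05109 per min.

0.051 per min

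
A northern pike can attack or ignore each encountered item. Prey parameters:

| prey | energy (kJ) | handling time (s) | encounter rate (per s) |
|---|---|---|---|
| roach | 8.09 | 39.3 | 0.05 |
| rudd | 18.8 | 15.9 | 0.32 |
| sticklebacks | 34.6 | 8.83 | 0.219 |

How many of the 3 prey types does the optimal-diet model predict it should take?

1

Rank by E/h (kJ/s): sticklebacks 3.92, rudd 1.18, roach 0.206. Include each in turn until the next type's E/h falls below the running intake rate.
Rate on top 1: 2.583. rudd: 1.18 < 2.583 → exclude; stop.
Optimal diet: sticklebacks — 1 of 3 types.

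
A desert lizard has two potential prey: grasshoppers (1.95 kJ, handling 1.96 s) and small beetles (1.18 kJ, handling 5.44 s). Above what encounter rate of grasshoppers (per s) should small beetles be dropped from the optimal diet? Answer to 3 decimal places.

0.142 per s

The zero-one rule: include small beetles iff E₂/h₂ > λE₁/(1+λh₁). Equality gives the switch point.
λE₁h₂ = E₂ + λE₂h₁ ⇒ λ = E₂/(E₁h₂ − E₂h₁) = 1.18/(10.61 − 2.313) = 0.1423 per s.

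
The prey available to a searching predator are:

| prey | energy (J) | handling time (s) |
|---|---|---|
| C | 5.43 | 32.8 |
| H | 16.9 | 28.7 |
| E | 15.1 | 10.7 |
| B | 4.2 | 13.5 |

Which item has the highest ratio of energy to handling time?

In descending order of E/h:
E: 15.1/10.7 = 1.41 J/s
H: 16.9/28.7 = 0.589 J/s
B: 4.2/13.5 = 0.311 J/s
C: 5.43/32.8 = 0.166 J/s

E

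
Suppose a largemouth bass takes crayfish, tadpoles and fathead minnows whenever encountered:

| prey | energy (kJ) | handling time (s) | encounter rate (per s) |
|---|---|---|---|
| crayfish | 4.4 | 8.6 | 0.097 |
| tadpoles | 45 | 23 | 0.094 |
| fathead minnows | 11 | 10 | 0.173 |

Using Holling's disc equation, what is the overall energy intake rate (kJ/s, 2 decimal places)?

Energy encountered per unit search time: 0.097×4.4 + 0.094×45 + 0.173×11 = 6.56 kJ/s.
Handling time per unit search time: 0.097×8.6 + 0.094×23 + 0.173×10 = 4.726.
Rate = 6.56/(1 + 4.726) = 1.146 kJ/s.

1.15 kJ/s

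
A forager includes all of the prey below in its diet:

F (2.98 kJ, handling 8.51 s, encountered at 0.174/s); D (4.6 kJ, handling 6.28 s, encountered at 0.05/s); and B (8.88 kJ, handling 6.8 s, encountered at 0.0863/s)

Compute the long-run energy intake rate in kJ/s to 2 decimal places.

R = Σλ_iE_i / (1 + Σλ_ih_i)
Numerator: 0.174×2.98 + 0.05×4.6 + 0.0863×8.88 = 1.515
Denominator: 1 + 0.174×8.51 + 0.05×6.28 + 0.0863×6.8 = 3.382
R = 1.515/3.382 = 0.448 kJ/s

0.45 kJ/s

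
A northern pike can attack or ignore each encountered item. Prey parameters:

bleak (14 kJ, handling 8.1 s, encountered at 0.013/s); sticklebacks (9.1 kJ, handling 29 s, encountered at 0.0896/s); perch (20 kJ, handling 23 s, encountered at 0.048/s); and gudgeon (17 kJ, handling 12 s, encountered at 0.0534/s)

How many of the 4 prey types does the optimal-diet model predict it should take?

Profitabilities (E/h, kJ/s): bleak 1.73, gudgeon 1.42, perch 0.87, sticklebacks 0.314. Add prey in this order while the next type's profitability exceeds the intake rate on those already taken.
Rate on top 1: 0.1647. gudgeon: 1.42 > 0.1647 → include.
Rate on top 2: 0.6241. perch: 0.87 > 0.6241 → include.
Rate on top 3: 0.7192. sticklebacks: 0.314 < 0.7192 → exclude; stop.
Optimal diet: bleak, gudgeon, perch — 3 of 4 types.

3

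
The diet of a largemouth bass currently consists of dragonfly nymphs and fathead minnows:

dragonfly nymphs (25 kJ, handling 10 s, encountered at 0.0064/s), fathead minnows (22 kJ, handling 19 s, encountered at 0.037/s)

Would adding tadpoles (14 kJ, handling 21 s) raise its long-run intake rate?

Intake rate on the current diet: R = (0.0064×25 + 0.037×22) / (1 + 0.0064×10 + 0.037×19) = 0.974/1.767 = 0.5512 kJ/s.
tadpoles: E/h = 14/21 = 0.6667 kJ/s.
0.6667 > 0.5512, so adding tadpoles raises the average — include it.

Yes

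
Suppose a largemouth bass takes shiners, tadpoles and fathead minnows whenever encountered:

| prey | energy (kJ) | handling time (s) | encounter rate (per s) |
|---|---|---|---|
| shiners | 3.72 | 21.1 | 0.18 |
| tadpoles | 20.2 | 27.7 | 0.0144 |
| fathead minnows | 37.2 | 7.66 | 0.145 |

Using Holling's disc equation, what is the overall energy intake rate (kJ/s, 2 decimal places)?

1.01 kJ/s

R = Σλ_iE_i / (1 + Σλ_ih_i)
Numerator: 0.18×3.72 + 0.0144×20.2 + 0.145×37.2 = 6.354
Denominator: 1 + 0.18×21.1 + 0.0144×27.7 + 0.145×7.66 = 6.308
R = 6.354/6.308 = 1.007 kJ/s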